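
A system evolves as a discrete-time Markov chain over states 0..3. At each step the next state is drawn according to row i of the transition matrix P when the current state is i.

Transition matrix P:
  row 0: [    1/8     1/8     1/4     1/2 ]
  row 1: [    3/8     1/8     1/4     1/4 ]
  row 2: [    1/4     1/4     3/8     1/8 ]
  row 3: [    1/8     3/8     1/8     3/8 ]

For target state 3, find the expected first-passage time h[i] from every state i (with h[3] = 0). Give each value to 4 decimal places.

First-step conditioning: h[3] = 0; for i ≠ 3, h[i] = 1 + Σ_k P[i][k]·h[k].
  h[0] = 1 + 1/8·h[0] + 1/8·h[1] + 1/4·h[2]
  h[1] = 1 + 3/8·h[0] + 1/8·h[1] + 1/4·h[2]
  h[2] = 1 + 1/4·h[0] + 1/4·h[1] + 3/8·h[2]
Solving the 3×3 linear system over states ≠ 3 gives exactly h = [224/79, 280/79, 328/79, 0] (h[3] = 0 is the target).

h = [2.8354, 3.5443, 4.1519, 0.0000]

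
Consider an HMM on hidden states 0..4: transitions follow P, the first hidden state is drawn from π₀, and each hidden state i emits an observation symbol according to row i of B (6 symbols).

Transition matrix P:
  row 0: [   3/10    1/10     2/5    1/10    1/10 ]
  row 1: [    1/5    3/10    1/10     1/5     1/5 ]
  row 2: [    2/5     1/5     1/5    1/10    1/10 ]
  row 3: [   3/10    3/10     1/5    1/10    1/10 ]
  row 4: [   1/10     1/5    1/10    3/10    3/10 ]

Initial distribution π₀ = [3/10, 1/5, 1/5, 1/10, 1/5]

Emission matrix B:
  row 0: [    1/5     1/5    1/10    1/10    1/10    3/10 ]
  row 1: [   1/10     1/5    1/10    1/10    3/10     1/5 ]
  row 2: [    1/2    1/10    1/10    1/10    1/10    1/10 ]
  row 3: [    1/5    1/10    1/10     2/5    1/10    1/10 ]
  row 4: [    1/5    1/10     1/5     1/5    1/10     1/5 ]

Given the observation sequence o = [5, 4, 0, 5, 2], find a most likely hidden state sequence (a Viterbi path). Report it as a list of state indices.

t=0: δ = [9.000e-02, 4.000e-02, 2.000e-02, 1.000e-02, 4.000e-02]  (obs o_0=5)
t=1: δ = [2.700e-03, 3.600e-03, 3.600e-03, 1.200e-03, 1.200e-03]  ψ = [0, 1, 0, 4, 4]  (obs o_1=4)
t=2: δ = [2.880e-04, 1.080e-04, 5.400e-04, 1.440e-04, 1.440e-04]  ψ = [2, 1, 0, 1, 1]  (obs o_2=0)
t=3: δ = [6.480e-05, 2.160e-05, 1.152e-05, 5.400e-06, 1.080e-05]  ψ = [2, 2, 0, 2, 2]  (obs o_3=5)
t=4: δ = [1.944e-06, 6.480e-07, 2.592e-06, 6.480e-07, 1.296e-06]  ψ = [0, 0, 0, 0, 0]  (obs o_4=2)
backtrack: best end state = 2; path = [0, 0, 2, 0, 2]

path = [0, 0, 2, 0, 2]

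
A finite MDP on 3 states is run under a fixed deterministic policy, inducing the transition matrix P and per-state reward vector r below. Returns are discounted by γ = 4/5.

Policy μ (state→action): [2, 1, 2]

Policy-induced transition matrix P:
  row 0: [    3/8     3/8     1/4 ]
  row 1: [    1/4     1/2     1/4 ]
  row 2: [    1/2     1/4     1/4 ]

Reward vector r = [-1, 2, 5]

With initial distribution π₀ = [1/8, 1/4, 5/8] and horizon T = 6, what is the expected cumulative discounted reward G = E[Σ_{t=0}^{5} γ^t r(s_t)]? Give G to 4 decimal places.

t=0: π = [0.1250, 0.2500, 0.6250], E[r] = 3.5000, γ^t·E[r] = 3.500000, running G = 3.500000
t=1: π = [0.4219, 0.3281, 0.2500], E[r] = 1.4844, γ^t·E[r] = 1.187500, running G = 4.687500
t=2: π = [0.3652, 0.3848, 0.2500], E[r] = 1.6543, γ^t·E[r] = 1.058750, running G = 5.746250
t=3: π = [0.3582, 0.3918, 0.2500], E[r] = 1.6755, γ^t·E[r] = 0.857875, running G = 6.604125
t=4: π = [0.3573, 0.3927, 0.2500], E[r] = 1.6782, γ^t·E[r] = 0.687388, running G = 7.291513
t=5: π = [0.3572, 0.3928, 0.2500], E[r] = 1.6785, γ^t·E[r] = 0.550019, running G = 7.841531

G = 7.8415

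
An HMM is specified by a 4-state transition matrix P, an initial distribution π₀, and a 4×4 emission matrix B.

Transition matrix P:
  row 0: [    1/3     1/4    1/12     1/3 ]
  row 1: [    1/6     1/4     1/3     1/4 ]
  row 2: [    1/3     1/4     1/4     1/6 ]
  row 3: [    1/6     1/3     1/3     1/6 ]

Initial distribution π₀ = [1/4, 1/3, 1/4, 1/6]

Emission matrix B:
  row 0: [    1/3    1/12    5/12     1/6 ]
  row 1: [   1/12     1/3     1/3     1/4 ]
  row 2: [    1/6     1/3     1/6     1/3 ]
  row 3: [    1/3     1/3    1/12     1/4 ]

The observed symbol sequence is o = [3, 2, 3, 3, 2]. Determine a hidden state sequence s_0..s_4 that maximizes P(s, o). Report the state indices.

path = [2, 0, 3, 2, 0]

t=0: δ = [4.167e-02, 8.333e-02, 8.333e-02, 4.167e-02]  (obs o_0=3)
t=1: δ = [1.157e-02, 6.944e-03, 4.630e-03, 1.736e-03]  ψ = [2, 1, 1, 1]  (obs o_1=2)
t=2: δ = [6.430e-04, 7.234e-04, 7.716e-04, 9.645e-04]  ψ = [0, 0, 1, 0]  (obs o_2=3)
t=3: δ = [4.287e-05, 8.038e-05, 1.072e-04, 5.358e-05]  ψ = [2, 3, 3, 0]  (obs o_3=3)
t=4: δ = [1.488e-05, 8.931e-06, 4.465e-06, 1.674e-06]  ψ = [2, 2, 1, 1]  (obs o_4=2)
backtrack: best end state = 0; path = [2, 0, 3, 2, 0]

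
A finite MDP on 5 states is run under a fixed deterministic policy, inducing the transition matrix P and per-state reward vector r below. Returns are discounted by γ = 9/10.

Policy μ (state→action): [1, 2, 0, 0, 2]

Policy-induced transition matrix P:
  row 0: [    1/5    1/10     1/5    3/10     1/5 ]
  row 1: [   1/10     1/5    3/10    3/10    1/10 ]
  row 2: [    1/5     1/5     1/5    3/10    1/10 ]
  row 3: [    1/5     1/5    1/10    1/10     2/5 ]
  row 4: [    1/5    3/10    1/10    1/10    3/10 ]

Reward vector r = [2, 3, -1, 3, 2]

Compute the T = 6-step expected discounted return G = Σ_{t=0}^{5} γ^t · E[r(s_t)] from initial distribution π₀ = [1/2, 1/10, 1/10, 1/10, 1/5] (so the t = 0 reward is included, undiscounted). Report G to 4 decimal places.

t=0: π = [0.5000, 0.1000, 0.1000, 0.1000, 0.2000], E[r] = 1.9000, γ^t·E[r] = 1.900000, running G = 1.900000
t=1: π = [0.1900, 0.1700, 0.1800, 0.2400, 0.2200], E[r] = 1.8700, γ^t·E[r] = 1.683000, running G = 3.583000
t=2: π = [0.1830, 0.2030, 0.1710, 0.2080, 0.2350], E[r] = 1.8980, γ^t·E[r] = 1.537380, running G = 5.120380
t=3: π = [0.1797, 0.2052, 0.1760, 0.2114, 0.2277], E[r] = 1.8886, γ^t·E[r] = 1.376789, running G = 6.497169
t=4: π = [0.1795, 0.2048, 0.1766, 0.2122, 0.2269], E[r] = 1.8872, γ^t·E[r] = 1.238159, running G = 7.735329
t=5: π = [0.1795, 0.2047, 0.1766, 0.2122, 0.2270], E[r] = 1.8872, γ^t·E[r] = 1.114382, running G = 8.849711

G = 8.8497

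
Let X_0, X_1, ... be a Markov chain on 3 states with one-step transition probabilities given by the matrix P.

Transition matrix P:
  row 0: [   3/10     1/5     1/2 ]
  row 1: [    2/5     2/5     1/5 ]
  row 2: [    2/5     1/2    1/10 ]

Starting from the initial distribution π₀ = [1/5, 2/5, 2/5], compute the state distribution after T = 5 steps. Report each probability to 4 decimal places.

t=0: π = [0.2000, 0.4000, 0.4000]
t=1: π = [0.3800, 0.4000, 0.2200]
t=2: π = [0.3620, 0.3460, 0.2920]
t=3: π = [0.3638, 0.3568, 0.2794]
t=4: π = [0.3636, 0.3552, 0.2812]
t=5: π = [0.3636, 0.3554, 0.2810]

π = [0.3636, 0.3554, 0.2810]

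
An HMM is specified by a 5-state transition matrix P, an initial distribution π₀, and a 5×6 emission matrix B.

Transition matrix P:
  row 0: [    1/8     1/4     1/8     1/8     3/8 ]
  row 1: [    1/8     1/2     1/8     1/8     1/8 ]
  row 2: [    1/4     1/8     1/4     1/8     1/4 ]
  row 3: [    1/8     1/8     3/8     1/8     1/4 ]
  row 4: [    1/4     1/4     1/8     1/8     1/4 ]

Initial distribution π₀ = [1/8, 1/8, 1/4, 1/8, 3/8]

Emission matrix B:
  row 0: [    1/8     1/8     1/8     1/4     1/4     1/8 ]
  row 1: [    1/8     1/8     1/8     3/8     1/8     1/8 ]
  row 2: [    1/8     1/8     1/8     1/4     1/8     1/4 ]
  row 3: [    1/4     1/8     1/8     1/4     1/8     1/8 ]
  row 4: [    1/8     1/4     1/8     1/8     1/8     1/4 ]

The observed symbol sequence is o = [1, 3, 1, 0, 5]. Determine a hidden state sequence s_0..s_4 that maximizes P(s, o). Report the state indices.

path = [4, 1, 1, 1, 1]

t=0: δ = [1.562e-02, 1.562e-02, 3.125e-02, 1.562e-02, 9.375e-02]  (obs o_0=1)
t=1: δ = [5.859e-03, 8.789e-03, 2.930e-03, 2.930e-03, 2.930e-03]  ψ = [4, 4, 4, 4, 4]  (obs o_1=3)
t=2: δ = [1.373e-04, 5.493e-04, 1.373e-04, 1.373e-04, 5.493e-04]  ψ = [1, 1, 1, 1, 0]  (obs o_2=1)
t=3: δ = [1.717e-05, 3.433e-05, 8.583e-06, 1.717e-05, 1.717e-05]  ψ = [4, 1, 1, 1, 4]  (obs o_3=0)
t=4: δ = [5.364e-07, 2.146e-06, 1.609e-06, 5.364e-07, 1.609e-06]  ψ = [1, 1, 3, 1, 0]  (obs o_4=5)
backtrack: best end state = 1; path = [4, 1, 1, 1, 1]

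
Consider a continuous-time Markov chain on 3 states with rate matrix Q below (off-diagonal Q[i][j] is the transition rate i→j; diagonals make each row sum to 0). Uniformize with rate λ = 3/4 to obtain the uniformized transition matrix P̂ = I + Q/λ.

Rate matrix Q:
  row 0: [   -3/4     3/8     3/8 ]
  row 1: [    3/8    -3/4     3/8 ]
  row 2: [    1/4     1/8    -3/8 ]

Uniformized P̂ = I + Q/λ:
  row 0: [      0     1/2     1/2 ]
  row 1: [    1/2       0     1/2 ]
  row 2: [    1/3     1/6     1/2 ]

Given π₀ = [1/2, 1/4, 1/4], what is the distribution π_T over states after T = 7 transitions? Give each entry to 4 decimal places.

π = [0.2767, 0.2233, 0.5000]

t=0: π = [0.5000, 0.2500, 0.2500]
t=1: π = [0.2083, 0.2917, 0.5000]
t=2: π = [0.3125, 0.1875, 0.5000]
t=3: π = [0.2604, 0.2396, 0.5000]
t=4: π = [0.2865, 0.2135, 0.5000]
t=5: π = [0.2734, 0.2266, 0.5000]
t=6: π = [0.2799, 0.2201, 0.5000]
t=7: π = [0.2767, 0.2233, 0.5000]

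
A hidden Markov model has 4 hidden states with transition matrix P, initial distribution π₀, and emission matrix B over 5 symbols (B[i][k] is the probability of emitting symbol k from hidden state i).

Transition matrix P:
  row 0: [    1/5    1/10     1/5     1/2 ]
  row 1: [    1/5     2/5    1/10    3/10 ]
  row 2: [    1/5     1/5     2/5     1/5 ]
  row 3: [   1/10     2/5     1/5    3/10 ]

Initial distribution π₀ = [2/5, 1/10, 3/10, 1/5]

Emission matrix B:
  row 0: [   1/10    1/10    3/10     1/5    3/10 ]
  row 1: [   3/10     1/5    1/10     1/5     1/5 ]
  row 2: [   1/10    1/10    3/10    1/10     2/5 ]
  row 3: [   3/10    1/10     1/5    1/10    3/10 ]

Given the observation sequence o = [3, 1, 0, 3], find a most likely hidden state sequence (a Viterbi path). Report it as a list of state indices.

t=0: δ = [8.000e-02, 2.000e-02, 3.000e-02, 2.000e-02]  (obs o_0=3)
t=1: δ = [1.600e-03, 1.600e-03, 1.600e-03, 4.000e-03]  ψ = [0, 0, 0, 0]  (obs o_1=1)
t=2: δ = [4.000e-05, 4.800e-04, 8.000e-05, 3.600e-04]  ψ = [3, 3, 3, 3]  (obs o_2=0)
t=3: δ = [1.920e-05, 3.840e-05, 7.200e-06, 1.440e-05]  ψ = [1, 1, 3, 1]  (obs o_3=3)
backtrack: best end state = 1; path = [0, 3, 1, 1]

path = [0, 3, 1, 1]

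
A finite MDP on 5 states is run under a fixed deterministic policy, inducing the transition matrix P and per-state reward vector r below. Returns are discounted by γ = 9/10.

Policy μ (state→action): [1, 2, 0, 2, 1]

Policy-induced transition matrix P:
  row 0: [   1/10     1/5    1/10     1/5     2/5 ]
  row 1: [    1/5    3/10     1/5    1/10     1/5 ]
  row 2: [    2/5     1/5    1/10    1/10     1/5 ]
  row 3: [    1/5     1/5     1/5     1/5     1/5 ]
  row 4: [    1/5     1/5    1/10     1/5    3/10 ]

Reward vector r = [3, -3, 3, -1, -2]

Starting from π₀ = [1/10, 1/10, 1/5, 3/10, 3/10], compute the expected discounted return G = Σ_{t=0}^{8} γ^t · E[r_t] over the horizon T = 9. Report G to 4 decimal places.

t=0: π = [0.1000, 0.1000, 0.2000, 0.3000, 0.3000], E[r] = -0.3000, γ^t·E[r] = -0.300000, running G = -0.300000
t=1: π = [0.2300, 0.2100, 0.1400, 0.1700, 0.2500], E[r] = -0.1900, γ^t·E[r] = -0.171000, running G = -0.471000
t=2: π = [0.2050, 0.2210, 0.1380, 0.1650, 0.2710], E[r] = -0.3410, γ^t·E[r] = -0.276210, running G = -0.747210
t=3: π = [0.2071, 0.2221, 0.1386, 0.1641, 0.2681], E[r] = -0.3295, γ^t·E[r] = -0.240206, running G = -0.987416
t=4: π = [0.2070, 0.2222, 0.1386, 0.1639, 0.2682], E[r] = -0.3301, γ^t·E[r] = -0.216598, running G = -1.204014
t=5: π = [0.2070, 0.2222, 0.1386, 0.1639, 0.2682], E[r] = -0.3301, γ^t·E[r] = -0.194932, running G = -1.398946
t=6: π = [0.2070, 0.2222, 0.1386, 0.1639, 0.2682], E[r] = -0.3301, γ^t·E[r] = -0.175447, running G = -1.574393
t=7: π = [0.2070, 0.2222, 0.1386, 0.1639, 0.2682], E[r] = -0.3301, γ^t·E[r] = -0.157902, running G = -1.732294
t=8: π = [0.2070, 0.2222, 0.1386, 0.1639, 0.2682], E[r] = -0.3301, γ^t·E[r] = -0.142111, running G = -1.874406

G = -1.8744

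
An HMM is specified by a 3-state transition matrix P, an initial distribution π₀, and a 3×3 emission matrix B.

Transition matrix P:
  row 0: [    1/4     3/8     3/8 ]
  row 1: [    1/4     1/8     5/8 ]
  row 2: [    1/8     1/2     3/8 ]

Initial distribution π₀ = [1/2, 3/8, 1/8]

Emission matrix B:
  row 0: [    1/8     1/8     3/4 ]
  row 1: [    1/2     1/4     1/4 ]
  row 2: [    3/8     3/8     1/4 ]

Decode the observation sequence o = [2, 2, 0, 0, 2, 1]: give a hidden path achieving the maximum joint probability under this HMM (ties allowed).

path = [0, 0, 1, 2, 1, 2]

t=0: δ = [3.750e-01, 9.375e-02, 3.125e-02]  (obs o_0=2)
t=1: δ = [7.031e-02, 3.516e-02, 3.516e-02]  ψ = [0, 0, 0]  (obs o_1=2)
t=2: δ = [2.197e-03, 1.318e-02, 9.888e-03]  ψ = [0, 0, 0]  (obs o_2=0)
t=3: δ = [4.120e-04, 2.472e-03, 3.090e-03]  ψ = [1, 2, 1]  (obs o_3=0)
t=4: δ = [4.635e-04, 3.862e-04, 3.862e-04]  ψ = [1, 2, 1]  (obs o_4=2)
t=5: δ = [1.448e-05, 4.828e-05, 9.052e-05]  ψ = [0, 2, 1]  (obs o_5=1)
backtrack: best end state = 2; path = [0, 0, 1, 2, 1, 2]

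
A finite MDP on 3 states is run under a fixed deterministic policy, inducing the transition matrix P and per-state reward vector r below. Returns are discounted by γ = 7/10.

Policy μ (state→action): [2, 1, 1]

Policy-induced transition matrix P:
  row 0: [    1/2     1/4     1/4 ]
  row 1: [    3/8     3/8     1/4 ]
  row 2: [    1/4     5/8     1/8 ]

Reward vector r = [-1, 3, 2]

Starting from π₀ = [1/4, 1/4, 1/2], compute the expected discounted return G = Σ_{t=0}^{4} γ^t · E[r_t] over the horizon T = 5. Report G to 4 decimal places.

G = 3.7875

t=0: π = [0.2500, 0.2500, 0.5000], E[r] = 1.5000, γ^t·E[r] = 1.500000, running G = 1.500000
t=1: π = [0.3438, 0.4688, 0.1875], E[r] = 1.4375, γ^t·E[r] = 1.006250, running G = 2.506250
t=2: π = [0.3945, 0.3789, 0.2266], E[r] = 1.1953, γ^t·E[r] = 0.585703, running G = 3.091953
t=3: π = [0.3960, 0.3823, 0.2217], E[r] = 1.1943, γ^t·E[r] = 0.409657, running G = 3.501610
t=4: π = [0.3968, 0.3809, 0.2223], E[r] = 1.1906, γ^t·E[r] = 0.285851, running G = 3.787462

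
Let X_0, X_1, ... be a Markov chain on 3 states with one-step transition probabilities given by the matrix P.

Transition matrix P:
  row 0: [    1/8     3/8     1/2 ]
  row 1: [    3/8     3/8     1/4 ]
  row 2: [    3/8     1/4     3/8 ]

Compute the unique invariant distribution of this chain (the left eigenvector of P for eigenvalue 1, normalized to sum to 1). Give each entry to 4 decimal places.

π = [0.3000, 0.3286, 0.3714]

Balance equations π_j = Σ_i π_i·P[i][j]:
  π_0 = 1/8·π_0 + 3/8·π_1 + 3/8·π_2
  π_1 = 3/8·π_0 + 3/8·π_1 + 1/4·π_2
  normalize: π_0 + π_1 + π_2 = 1
Solving the linear system gives exactly π = [3/10, 23/70, 13/35].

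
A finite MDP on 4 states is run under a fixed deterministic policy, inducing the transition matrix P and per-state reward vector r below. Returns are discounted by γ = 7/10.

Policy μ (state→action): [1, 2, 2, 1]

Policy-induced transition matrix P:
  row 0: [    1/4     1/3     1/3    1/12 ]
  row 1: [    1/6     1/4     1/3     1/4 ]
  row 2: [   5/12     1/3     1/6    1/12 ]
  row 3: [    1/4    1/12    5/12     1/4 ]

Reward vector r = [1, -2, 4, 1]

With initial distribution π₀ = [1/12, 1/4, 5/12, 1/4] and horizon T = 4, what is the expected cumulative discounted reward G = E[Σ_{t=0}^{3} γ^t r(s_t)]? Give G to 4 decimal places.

t=0: π = [0.0833, 0.2500, 0.4167, 0.2500], E[r] = 1.5000, γ^t·E[r] = 1.500000, running G = 1.500000
t=1: π = [0.2986, 0.2500, 0.2847, 0.1667], E[r] = 1.1042, γ^t·E[r] = 0.772917, running G = 2.272917
t=2: π = [0.2766, 0.2708, 0.2998, 0.1528], E[r] = 1.0868, γ^t·E[r] = 0.532535, running G = 2.805451
t=3: π = [0.2774, 0.2726, 0.2961, 0.1539], E[r] = 1.0706, γ^t·E[r] = 0.367216, running G = 3.172668

G = 3.1727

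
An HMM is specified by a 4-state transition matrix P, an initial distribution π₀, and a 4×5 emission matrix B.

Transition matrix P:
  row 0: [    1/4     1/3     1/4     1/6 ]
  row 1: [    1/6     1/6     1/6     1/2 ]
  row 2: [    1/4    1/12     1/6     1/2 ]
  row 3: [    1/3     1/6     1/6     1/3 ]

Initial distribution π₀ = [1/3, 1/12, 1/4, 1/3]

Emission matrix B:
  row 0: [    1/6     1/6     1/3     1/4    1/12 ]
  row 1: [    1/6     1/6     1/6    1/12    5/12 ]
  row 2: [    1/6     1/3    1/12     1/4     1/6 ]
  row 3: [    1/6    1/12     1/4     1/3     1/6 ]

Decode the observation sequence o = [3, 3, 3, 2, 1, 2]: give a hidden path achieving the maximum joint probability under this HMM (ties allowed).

t=0: δ = [8.333e-02, 6.944e-03, 6.250e-02, 1.111e-01]  (obs o_0=3)
t=1: δ = [9.259e-03, 2.315e-03, 5.208e-03, 1.235e-02]  ψ = [3, 0, 0, 3]  (obs o_1=3)
t=2: δ = [1.029e-03, 2.572e-04, 5.787e-04, 1.372e-03]  ψ = [3, 0, 0, 3]  (obs o_2=3)
t=3: δ = [1.524e-04, 5.716e-05, 2.143e-05, 1.143e-04]  ψ = [3, 0, 0, 3]  (obs o_3=2)
t=4: δ = [6.351e-06, 8.468e-06, 1.270e-05, 3.175e-06]  ψ = [0, 0, 0, 3]  (obs o_4=1)
t=5: δ = [1.058e-06, 3.528e-07, 1.764e-07, 1.588e-06]  ψ = [2, 0, 2, 2]  (obs o_5=2)
backtrack: best end state = 3; path = [3, 3, 3, 0, 2, 3]

path = [3, 3, 3, 0, 2, 3]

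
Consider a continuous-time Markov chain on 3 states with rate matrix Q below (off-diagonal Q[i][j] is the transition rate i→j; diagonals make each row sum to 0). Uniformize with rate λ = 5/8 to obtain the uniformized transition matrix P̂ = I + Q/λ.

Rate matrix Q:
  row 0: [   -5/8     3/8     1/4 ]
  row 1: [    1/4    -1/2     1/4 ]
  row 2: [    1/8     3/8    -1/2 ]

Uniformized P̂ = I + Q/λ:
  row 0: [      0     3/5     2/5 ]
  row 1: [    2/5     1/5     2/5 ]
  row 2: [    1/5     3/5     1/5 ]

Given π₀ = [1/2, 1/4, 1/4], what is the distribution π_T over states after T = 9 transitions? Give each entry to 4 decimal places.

t=0: π = [0.5000, 0.2500, 0.2500]
t=1: π = [0.1500, 0.5000, 0.3500]
t=2: π = [0.2700, 0.4000, 0.3300]
t=3: π = [0.2260, 0.4400, 0.3340]
t=4: π = [0.2428, 0.4240, 0.3332]
t=5: π = [0.2362, 0.4304, 0.3334]
t=6: π = [0.2388, 0.4278, 0.3333]
t=7: π = [0.2378, 0.4289, 0.3333]
t=8: π = [0.2382, 0.4285, 0.3333]
t=9: π = [0.2380, 0.4286, 0.3333]

π = [0.2380, 0.4286, 0.3333]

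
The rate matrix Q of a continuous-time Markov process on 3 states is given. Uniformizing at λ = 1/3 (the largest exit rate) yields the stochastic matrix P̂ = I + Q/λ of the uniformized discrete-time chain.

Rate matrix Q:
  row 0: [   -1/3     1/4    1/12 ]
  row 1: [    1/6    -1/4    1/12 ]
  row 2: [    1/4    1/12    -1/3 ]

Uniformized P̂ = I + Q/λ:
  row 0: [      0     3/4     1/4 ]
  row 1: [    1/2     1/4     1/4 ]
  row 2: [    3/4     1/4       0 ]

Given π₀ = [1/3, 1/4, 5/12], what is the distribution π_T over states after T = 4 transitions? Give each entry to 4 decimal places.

t=0: π = [0.3333, 0.2500, 0.4167]
t=1: π = [0.4375, 0.4167, 0.1458]
t=2: π = [0.3177, 0.4688, 0.2135]
t=3: π = [0.3945, 0.4089, 0.1966]
t=4: π = [0.3519, 0.4473, 0.2008]

π = [0.3519, 0.4473, 0.2008]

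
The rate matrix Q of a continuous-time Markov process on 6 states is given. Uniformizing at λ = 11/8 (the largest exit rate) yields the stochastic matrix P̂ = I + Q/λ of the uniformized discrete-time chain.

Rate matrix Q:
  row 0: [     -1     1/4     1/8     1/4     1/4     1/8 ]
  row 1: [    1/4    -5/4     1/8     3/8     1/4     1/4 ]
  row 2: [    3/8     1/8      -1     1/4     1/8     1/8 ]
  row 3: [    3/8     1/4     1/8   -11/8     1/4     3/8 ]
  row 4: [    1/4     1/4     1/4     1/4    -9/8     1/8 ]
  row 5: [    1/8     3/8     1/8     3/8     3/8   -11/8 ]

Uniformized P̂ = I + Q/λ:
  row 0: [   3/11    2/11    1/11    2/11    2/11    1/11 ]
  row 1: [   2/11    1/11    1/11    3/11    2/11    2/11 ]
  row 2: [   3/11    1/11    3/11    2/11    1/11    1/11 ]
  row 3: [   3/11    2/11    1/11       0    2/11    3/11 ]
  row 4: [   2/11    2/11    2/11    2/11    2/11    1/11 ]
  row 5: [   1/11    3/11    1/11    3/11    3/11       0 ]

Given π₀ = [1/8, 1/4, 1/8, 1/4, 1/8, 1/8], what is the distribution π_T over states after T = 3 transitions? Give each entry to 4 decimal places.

t=0: π = [0.1250, 0.2500, 0.1250, 0.2500, 0.1250, 0.1250]
t=1: π = [0.2159, 0.1591, 0.1250, 0.1705, 0.1818, 0.1477]
t=2: π = [0.2149, 0.1694, 0.1302, 0.1787, 0.1839, 0.1229]
t=3: π = [0.2183, 0.1658, 0.1313, 0.1759, 0.1812, 0.1276]

π = [0.2183, 0.1658, 0.1313, 0.1759, 0.1812, 0.1276]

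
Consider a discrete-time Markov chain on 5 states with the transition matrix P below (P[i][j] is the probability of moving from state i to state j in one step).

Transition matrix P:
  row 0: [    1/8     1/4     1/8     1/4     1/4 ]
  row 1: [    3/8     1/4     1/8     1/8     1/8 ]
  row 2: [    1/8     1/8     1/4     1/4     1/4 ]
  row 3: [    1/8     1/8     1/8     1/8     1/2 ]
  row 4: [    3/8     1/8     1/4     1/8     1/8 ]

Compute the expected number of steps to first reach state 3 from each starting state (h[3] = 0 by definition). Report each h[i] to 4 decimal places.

h = [5.0101, 5.5758, 4.9293, 0.0000, 5.4949]

First-step conditioning: h[3] = 0; for i ≠ 3, h[i] = 1 + Σ_k P[i][k]·h[k].
  h[0] = 1 + 1/8·h[0] + 1/4·h[1] + 1/8·h[2] + 1/4·h[4]
  h[1] = 1 + 3/8·h[0] + 1/4·h[1] + 1/8·h[2] + 1/8·h[4]
  h[2] = 1 + 1/8·h[0] + 1/8·h[1] + 1/4·h[2] + 1/4·h[4]
  h[4] = 1 + 3/8·h[0] + 1/8·h[1] + 1/4·h[2] + 1/8·h[4]
Solving the 4×4 linear system over states ≠ 3 gives exactly h = [496/99, 184/33, 488/99, 0, 544/99] (h[3] = 0 is the target).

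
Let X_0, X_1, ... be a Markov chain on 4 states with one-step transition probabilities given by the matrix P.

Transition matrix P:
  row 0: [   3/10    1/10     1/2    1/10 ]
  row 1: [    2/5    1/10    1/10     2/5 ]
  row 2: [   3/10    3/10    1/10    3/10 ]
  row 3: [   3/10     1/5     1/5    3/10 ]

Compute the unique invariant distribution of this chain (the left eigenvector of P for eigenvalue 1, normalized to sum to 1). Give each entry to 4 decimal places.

π = [0.3176, 0.1759, 0.2524, 0.2541]

Balance equations π_j = Σ_i π_i·P[i][j]:
  π_0 = 3/10·π_0 + 2/5·π_1 + 3/10·π_2 + 3/10·π_3
  π_1 = 1/10·π_0 + 1/10·π_1 + 3/10·π_2 + 1/5·π_3
  π_2 = 1/2·π_0 + 1/10·π_1 + 1/10·π_2 + 1/5·π_3
  normalize: π_0 + π_1 + π_2 + π_3 = 1
Solving the linear system gives exactly π = [195/614, 54/307, 155/614, 78/307].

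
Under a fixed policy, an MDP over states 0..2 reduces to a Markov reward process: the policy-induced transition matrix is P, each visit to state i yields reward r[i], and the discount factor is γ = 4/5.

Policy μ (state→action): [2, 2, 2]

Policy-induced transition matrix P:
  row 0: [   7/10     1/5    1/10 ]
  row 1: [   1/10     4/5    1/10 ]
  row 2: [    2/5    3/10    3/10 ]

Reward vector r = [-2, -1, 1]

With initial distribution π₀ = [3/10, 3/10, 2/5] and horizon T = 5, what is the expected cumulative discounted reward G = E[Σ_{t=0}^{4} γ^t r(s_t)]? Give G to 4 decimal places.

t=0: π = [0.3000, 0.3000, 0.4000], E[r] = -0.5000, γ^t·E[r] = -0.500000, running G = -0.500000
t=1: π = [0.4000, 0.4200, 0.1800], E[r] = -1.0400, γ^t·E[r] = -0.832000, running G = -1.332000
t=2: π = [0.3940, 0.4700, 0.1360], E[r] = -1.1220, γ^t·E[r] = -0.718080, running G = -2.050080
t=3: π = [0.3772, 0.4956, 0.1272], E[r] = -1.1228, γ^t·E[r] = -0.574874, running G = -2.624954
t=4: π = [0.3645, 0.5101, 0.1254], E[r] = -1.1136, γ^t·E[r] = -0.456131, running G = -3.081084

G = -3.0811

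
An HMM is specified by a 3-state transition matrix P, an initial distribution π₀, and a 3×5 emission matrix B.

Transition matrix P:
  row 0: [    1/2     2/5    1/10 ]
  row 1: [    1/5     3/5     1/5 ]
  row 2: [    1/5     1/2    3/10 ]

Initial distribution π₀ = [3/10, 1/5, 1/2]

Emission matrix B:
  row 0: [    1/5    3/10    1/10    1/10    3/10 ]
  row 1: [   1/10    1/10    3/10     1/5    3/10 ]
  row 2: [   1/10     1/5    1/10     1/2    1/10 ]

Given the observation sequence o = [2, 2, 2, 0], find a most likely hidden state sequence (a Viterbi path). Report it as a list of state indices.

path = [1, 1, 1, 1]

t=0: δ = [3.000e-02, 6.000e-02, 5.000e-02]  (obs o_0=2)
t=1: δ = [1.500e-03, 1.080e-02, 1.500e-03]  ψ = [0, 1, 2]  (obs o_1=2)
t=2: δ = [2.160e-04, 1.944e-03, 2.160e-04]  ψ = [1, 1, 1]  (obs o_2=2)
t=3: δ = [7.776e-05, 1.166e-04, 3.888e-05]  ψ = [1, 1, 1]  (obs o_3=0)
backtrack: best end state = 1; path = [1, 1, 1, 1]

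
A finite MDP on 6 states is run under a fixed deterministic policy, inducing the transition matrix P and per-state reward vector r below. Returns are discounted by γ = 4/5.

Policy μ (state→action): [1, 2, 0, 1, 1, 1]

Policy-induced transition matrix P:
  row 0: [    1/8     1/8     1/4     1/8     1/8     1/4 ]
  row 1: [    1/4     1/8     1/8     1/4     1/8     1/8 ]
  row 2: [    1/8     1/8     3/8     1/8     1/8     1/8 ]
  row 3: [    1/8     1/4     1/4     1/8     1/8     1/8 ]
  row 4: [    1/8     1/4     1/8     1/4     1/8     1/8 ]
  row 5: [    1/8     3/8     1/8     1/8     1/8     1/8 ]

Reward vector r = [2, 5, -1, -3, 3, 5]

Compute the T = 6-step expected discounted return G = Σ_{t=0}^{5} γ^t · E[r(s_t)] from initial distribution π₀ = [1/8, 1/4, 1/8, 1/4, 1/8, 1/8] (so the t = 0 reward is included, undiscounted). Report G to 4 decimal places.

G = 6.1237

t=0: π = [0.1250, 0.2500, 0.1250, 0.2500, 0.1250, 0.1250], E[r] = 1.6250, γ^t·E[r] = 1.625000, running G = 1.625000
t=1: π = [0.1563, 0.2031, 0.2031, 0.1719, 0.1250, 0.1406], E[r] = 1.6875, γ^t·E[r] = 1.350000, running G = 2.975000
t=2: π = [0.1504, 0.1973, 0.2168, 0.1660, 0.1250, 0.1445], E[r] = 1.6699, γ^t·E[r] = 1.068750, running G = 4.043750
t=3: π = [0.1497, 0.1975, 0.2188, 0.1653, 0.1250, 0.1438], E[r] = 1.6663, γ^t·E[r] = 0.853125, running G = 4.896875
t=4: π = [0.1497, 0.1972, 0.2191, 0.1653, 0.1250, 0.1437], E[r] = 1.6641, γ^t·E[r] = 0.681613, running G = 5.578488
t=5: π = [0.1497, 0.1972, 0.2191, 0.1653, 0.1250, 0.1437], E[r] = 1.6640, γ^t·E[r] = 0.545249, running G = 6.123736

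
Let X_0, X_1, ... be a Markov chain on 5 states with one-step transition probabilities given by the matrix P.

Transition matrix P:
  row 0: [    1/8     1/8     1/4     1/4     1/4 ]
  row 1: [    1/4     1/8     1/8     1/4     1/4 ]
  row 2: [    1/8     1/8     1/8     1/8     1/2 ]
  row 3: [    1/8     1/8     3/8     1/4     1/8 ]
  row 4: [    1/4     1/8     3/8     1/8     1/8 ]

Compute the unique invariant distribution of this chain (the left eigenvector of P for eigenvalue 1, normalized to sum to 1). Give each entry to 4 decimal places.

Balance equations π_j = Σ_i π_i·P[i][j]:
  π_0 = 1/8·π_0 + 1/4·π_1 + 1/8·π_2 + 1/8·π_3 + 1/4·π_4
  π_1 = 1/8·π_0 + 1/8·π_1 + 1/8·π_2 + 1/8·π_3 + 1/8·π_4
  π_2 = 1/4·π_0 + 1/8·π_1 + 1/8·π_2 + 3/8·π_3 + 3/8·π_4
  π_3 = 1/4·π_0 + 1/4·π_1 + 1/8·π_2 + 1/4·π_3 + 1/8·π_4
  normalize: π_0 + π_1 + π_2 + π_3 + π_4 = 1
Solving the linear system gives exactly π = [73/422, 1/8, 435/1688, 313/1688, 437/1688].

π = [0.1730, 0.1250, 0.2577, 0.1854, 0.2589]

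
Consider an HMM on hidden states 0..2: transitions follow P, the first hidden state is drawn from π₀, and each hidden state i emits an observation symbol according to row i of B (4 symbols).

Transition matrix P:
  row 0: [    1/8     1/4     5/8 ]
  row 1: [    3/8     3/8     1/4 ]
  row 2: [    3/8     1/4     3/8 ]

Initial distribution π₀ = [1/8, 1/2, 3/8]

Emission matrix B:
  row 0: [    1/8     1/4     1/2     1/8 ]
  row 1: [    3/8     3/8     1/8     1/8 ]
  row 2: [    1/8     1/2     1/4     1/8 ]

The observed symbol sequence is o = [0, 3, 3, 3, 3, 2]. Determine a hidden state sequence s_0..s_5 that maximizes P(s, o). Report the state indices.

t=0: δ = [1.562e-02, 1.875e-01, 4.688e-02]  (obs o_0=0)
t=1: δ = [8.789e-03, 8.789e-03, 5.859e-03]  ψ = [1, 1, 1]  (obs o_1=3)
t=2: δ = [4.120e-04, 4.120e-04, 6.866e-04]  ψ = [1, 1, 0]  (obs o_2=3)
t=3: δ = [3.219e-05, 2.146e-05, 3.219e-05]  ψ = [2, 2, 0]  (obs o_3=3)
t=4: δ = [1.509e-06, 1.006e-06, 2.515e-06]  ψ = [2, 0, 0]  (obs o_4=3)
t=5: δ = [4.715e-07, 7.858e-08, 2.357e-07]  ψ = [2, 2, 0]  (obs o_5=2)
backtrack: best end state = 0; path = [1, 0, 2, 0, 2, 0]

path = [1, 0, 2, 0, 2, 0]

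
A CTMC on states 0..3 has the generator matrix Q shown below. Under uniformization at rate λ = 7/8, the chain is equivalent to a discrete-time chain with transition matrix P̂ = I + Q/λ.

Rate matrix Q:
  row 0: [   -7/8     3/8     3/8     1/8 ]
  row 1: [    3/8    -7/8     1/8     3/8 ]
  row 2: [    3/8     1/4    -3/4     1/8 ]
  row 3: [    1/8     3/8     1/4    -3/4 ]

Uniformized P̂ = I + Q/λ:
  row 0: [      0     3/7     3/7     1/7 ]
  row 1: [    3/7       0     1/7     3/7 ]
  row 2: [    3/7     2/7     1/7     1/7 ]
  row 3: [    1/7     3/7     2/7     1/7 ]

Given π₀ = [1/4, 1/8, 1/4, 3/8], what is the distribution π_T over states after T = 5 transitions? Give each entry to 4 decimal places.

π = [0.2500, 0.2797, 0.2511, 0.2191]

t=0: π = [0.2500, 0.1250, 0.2500, 0.3750]
t=1: π = [0.2143, 0.3393, 0.2679, 0.1786]
t=2: π = [0.2857, 0.2449, 0.2296, 0.2398]
t=3: π = [0.2376, 0.2908, 0.2587, 0.2128]
t=4: π = [0.2659, 0.2670, 0.2411, 0.2259]
t=5: π = [0.2500, 0.2797, 0.2511, 0.2191]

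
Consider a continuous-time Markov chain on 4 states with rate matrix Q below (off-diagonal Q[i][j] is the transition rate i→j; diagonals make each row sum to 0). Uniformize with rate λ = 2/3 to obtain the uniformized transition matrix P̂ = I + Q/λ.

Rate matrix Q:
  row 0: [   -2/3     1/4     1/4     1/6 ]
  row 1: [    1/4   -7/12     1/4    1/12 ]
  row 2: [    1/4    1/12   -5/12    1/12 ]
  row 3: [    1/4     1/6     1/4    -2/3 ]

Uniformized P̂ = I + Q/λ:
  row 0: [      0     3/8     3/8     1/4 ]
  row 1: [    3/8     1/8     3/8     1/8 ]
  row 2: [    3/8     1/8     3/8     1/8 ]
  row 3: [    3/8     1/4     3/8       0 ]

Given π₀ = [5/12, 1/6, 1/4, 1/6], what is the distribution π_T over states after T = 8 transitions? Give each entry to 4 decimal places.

π = [0.2728, 0.2108, 0.3750, 0.1414]

t=0: π = [0.4167, 0.1667, 0.2500, 0.1667]
t=1: π = [0.2188, 0.2500, 0.3750, 0.1563]
t=2: π = [0.2930, 0.1992, 0.3750, 0.1328]
t=3: π = [0.2651, 0.2148, 0.3750, 0.1450]
t=4: π = [0.2756, 0.2094, 0.3750, 0.1400]
t=5: π = [0.2717, 0.2114, 0.3750, 0.1419]
t=6: π = [0.2731, 0.2107, 0.3750, 0.1412]
t=7: π = [0.2726, 0.2109, 0.3750, 0.1415]
t=8: π = [0.2728, 0.2108, 0.3750, 0.1414]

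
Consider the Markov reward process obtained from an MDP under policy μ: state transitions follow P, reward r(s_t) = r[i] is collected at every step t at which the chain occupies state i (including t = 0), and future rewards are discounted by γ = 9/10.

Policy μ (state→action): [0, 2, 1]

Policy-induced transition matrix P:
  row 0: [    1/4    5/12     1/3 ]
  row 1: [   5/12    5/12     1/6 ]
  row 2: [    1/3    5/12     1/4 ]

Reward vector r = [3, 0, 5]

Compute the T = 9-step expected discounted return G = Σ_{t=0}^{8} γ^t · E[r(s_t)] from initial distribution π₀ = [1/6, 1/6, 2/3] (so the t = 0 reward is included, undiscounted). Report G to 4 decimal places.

G = 15.3114

t=0: π = [0.1667, 0.1667, 0.6667], E[r] = 3.8333, γ^t·E[r] = 3.833333, running G = 3.833333
t=1: π = [0.3333, 0.4167, 0.2500], E[r] = 2.2500, γ^t·E[r] = 2.025000, running G = 5.858333
t=2: π = [0.3403, 0.4167, 0.2431], E[r] = 2.2361, γ^t·E[r] = 1.811250, running G = 7.669583
t=3: π = [0.3397, 0.4167, 0.2436], E[r] = 2.2373, γ^t·E[r] = 1.630969, running G = 9.300552
t=4: π = [0.3397, 0.4167, 0.2436], E[r] = 2.2372, γ^t·E[r] = 1.467809, running G = 10.768361
t=5: π = [0.3397, 0.4167, 0.2436], E[r] = 2.2372, γ^t·E[r] = 1.321032, running G = 12.089393
t=6: π = [0.3397, 0.4167, 0.2436], E[r] = 2.2372, γ^t·E[r] = 1.188929, running G = 13.278322
t=7: π = [0.3397, 0.4167, 0.2436], E[r] = 2.2372, γ^t·E[r] = 1.070036, running G = 14.348358
t=8: π = [0.3397, 0.4167, 0.2436], E[r] = 2.2372, γ^t·E[r] = 0.963032, running G = 15.311390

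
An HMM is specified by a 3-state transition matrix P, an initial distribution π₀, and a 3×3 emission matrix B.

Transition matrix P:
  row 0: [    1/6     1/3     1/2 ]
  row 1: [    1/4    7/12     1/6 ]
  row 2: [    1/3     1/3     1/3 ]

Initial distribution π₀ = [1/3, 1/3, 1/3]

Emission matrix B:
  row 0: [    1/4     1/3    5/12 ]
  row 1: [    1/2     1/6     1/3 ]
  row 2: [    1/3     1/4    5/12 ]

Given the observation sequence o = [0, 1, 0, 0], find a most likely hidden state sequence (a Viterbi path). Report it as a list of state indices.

path = [1, 1, 1, 1]

t=0: δ = [8.333e-02, 1.667e-01, 1.111e-01]  (obs o_0=0)
t=1: δ = [1.389e-02, 1.620e-02, 1.042e-02]  ψ = [1, 1, 0]  (obs o_1=1)
t=2: δ = [1.013e-03, 4.726e-03, 2.315e-03]  ψ = [1, 1, 0]  (obs o_2=0)
t=3: δ = [2.954e-04, 1.378e-03, 2.626e-04]  ψ = [1, 1, 1]  (obs o_3=0)
backtrack: best end state = 1; path = [1, 1, 1, 1]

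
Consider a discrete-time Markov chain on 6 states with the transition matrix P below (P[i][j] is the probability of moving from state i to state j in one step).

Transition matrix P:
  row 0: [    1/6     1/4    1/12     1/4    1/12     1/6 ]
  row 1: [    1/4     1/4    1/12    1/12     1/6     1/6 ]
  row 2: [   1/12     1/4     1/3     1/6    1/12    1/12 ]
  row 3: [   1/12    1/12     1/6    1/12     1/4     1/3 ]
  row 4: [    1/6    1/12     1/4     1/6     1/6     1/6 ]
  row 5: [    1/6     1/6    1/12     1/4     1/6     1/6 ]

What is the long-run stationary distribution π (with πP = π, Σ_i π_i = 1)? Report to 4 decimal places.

π = [0.1544, 0.1817, 0.1637, 0.1656, 0.1540, 0.1806]

Balance equations π_j = Σ_i π_i·P[i][j]:
  π_0 = 1/6·π_0 + 1/4·π_1 + 1/12·π_2 + 1/12·π_3 + 1/6·π_4 + 1/6·π_5
  π_1 = 1/4·π_0 + 1/4·π_1 + 1/4·π_2 + 1/12·π_3 + 1/12·π_4 + 1/6·π_5
  π_2 = 1/12·π_0 + 1/12·π_1 + 1/3·π_2 + 1/6·π_3 + 1/4·π_4 + 1/12·π_5
  π_3 = 1/4·π_0 + 1/12·π_1 + 1/6·π_2 + 1/12·π_3 + 1/6·π_4 + 1/4·π_5
  π_4 = 1/12·π_0 + 1/6·π_1 + 1/12·π_2 + 1/4·π_3 + 1/6·π_4 + 1/6·π_5
  normalize: π_0 + π_1 + π_2 + π_3 + π_4 + π_5 = 1
Solving the linear system gives exactly π = [31119/201601, 36627/201601, 33008/201601, 33393/201601, 31039/201601, 36415/201601].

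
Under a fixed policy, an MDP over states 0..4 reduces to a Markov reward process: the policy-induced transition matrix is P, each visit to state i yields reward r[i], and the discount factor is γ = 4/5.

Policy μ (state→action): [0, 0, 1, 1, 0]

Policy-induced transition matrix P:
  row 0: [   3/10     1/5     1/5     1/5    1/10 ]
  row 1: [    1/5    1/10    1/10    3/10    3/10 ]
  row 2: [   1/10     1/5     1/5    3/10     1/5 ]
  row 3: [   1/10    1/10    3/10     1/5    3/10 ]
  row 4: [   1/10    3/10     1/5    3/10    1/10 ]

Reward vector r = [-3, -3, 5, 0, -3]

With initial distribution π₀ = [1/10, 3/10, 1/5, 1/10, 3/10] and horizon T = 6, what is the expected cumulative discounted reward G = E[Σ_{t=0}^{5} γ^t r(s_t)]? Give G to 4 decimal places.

t=0: π = [0.1000, 0.3000, 0.2000, 0.1000, 0.3000], E[r] = -1.1000, γ^t·E[r] = -1.100000, running G = -1.100000
t=1: π = [0.1500, 0.1900, 0.1800, 0.2800, 0.2000], E[r] = -0.7200, γ^t·E[r] = -0.576000, running G = -1.676000
t=2: π = [0.1490, 0.1730, 0.2090, 0.2570, 0.2120], E[r] = -0.5570, γ^t·E[r] = -0.356480, running G = -2.032480
t=3: π = [0.1471, 0.1782, 0.2084, 0.2594, 0.2069], E[r] = -0.5546, γ^t·E[r] = -0.283955, running G = -2.316435
t=4: π = [0.1472, 0.1769, 0.2081, 0.2594, 0.2084], E[r] = -0.5570, γ^t·E[r] = -0.228143, running G = -2.544578
t=5: π = [0.1471, 0.1772, 0.2082, 0.2593, 0.2081], E[r] = -0.5560, γ^t·E[r] = -0.182204, running G = -2.726782

G = -2.7268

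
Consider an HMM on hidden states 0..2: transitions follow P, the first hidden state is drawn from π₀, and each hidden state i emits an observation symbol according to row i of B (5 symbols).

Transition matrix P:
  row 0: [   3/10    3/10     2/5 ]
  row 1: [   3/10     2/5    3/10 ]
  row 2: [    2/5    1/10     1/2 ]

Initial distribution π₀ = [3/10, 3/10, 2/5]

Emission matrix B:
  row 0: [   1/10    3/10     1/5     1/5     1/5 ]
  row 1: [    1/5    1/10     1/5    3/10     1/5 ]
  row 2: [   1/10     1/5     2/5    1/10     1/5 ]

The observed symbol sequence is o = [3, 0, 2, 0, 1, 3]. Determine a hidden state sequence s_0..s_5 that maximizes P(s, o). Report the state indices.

t=0: δ = [6.000e-02, 9.000e-02, 4.000e-02]  (obs o_0=3)
t=1: δ = [2.700e-03, 7.200e-03, 2.700e-03]  ψ = [1, 1, 1]  (obs o_1=0)
t=2: δ = [4.320e-04, 5.760e-04, 8.640e-04]  ψ = [1, 1, 1]  (obs o_2=2)
t=3: δ = [3.456e-05, 4.608e-05, 4.320e-05]  ψ = [2, 1, 2]  (obs o_3=0)
t=4: δ = [5.184e-06, 1.843e-06, 4.320e-06]  ψ = [2, 1, 2]  (obs o_4=1)
t=5: δ = [3.456e-07, 4.666e-07, 2.160e-07]  ψ = [2, 0, 2]  (obs o_5=3)
backtrack: best end state = 1; path = [1, 1, 2, 2, 0, 1]

path = [1, 1, 2, 2, 0, 1]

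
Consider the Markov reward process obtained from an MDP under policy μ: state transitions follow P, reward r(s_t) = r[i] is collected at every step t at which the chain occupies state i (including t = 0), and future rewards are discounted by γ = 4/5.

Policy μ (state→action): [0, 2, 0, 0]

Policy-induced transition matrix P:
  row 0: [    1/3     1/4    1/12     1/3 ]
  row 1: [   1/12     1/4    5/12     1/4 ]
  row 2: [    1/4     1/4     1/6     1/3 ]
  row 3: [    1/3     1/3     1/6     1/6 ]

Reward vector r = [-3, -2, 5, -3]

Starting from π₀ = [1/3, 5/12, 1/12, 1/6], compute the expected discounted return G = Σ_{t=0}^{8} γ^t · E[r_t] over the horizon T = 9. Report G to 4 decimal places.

t=0: π = [0.3333, 0.4167, 0.0833, 0.1667], E[r] = -1.9167, γ^t·E[r] = -1.916667, running G = -1.916667
t=1: π = [0.2222, 0.2639, 0.2431, 0.2708], E[r] = -0.7917, γ^t·E[r] = -0.633333, running G = -2.550000
t=2: π = [0.2471, 0.2726, 0.2141, 0.2662], E[r] = -1.0145, γ^t·E[r] = -0.649259, running G = -3.199259
t=3: π = [0.2473, 0.2722, 0.2142, 0.2663], E[r] = -1.0141, γ^t·E[r] = -0.519210, running G = -3.718469
t=4: π = [0.2474, 0.2722, 0.2141, 0.2663], E[r] = -1.0150, γ^t·E[r] = -0.415748, running G = -4.134217
t=5: π = [0.2474, 0.2722, 0.2141, 0.2663], E[r] = -1.0151, γ^t·E[r] = -0.332615, running G = -4.466832
t=6: π = [0.2474, 0.2722, 0.2141, 0.2663], E[r] = -1.0151, γ^t·E[r] = -0.266092, running G = -4.732924
t=7: π = [0.2474, 0.2722, 0.2141, 0.2663], E[r] = -1.0151, γ^t·E[r] = -0.212874, running G = -4.945798
t=8: π = [0.2474, 0.2722, 0.2141, 0.2663], E[r] = -1.0151, γ^t·E[r] = -0.170299, running G = -5.116097

G = -5.1161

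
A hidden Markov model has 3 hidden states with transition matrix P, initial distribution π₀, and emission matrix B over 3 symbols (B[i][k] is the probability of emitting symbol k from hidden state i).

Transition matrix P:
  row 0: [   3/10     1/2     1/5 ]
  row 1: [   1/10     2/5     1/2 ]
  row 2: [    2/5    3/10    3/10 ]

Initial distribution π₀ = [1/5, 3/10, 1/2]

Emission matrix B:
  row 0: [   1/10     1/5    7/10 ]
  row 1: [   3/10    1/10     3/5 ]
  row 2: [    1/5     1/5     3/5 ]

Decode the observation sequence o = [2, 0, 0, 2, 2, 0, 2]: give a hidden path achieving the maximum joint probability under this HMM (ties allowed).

path = [2, 1, 1, 2, 0, 1, 2]

t=0: δ = [1.400e-01, 1.800e-01, 3.000e-01]  (obs o_0=2)
t=1: δ = [1.200e-02, 2.700e-02, 1.800e-02]  ψ = [2, 2, 1]  (obs o_1=0)
t=2: δ = [7.200e-04, 3.240e-03, 2.700e-03]  ψ = [2, 1, 1]  (obs o_2=0)
t=3: δ = [7.560e-04, 7.776e-04, 9.720e-04]  ψ = [2, 1, 1]  (obs o_3=2)
t=4: δ = [2.722e-04, 2.268e-04, 2.333e-04]  ψ = [2, 0, 1]  (obs o_4=2)
t=5: δ = [9.331e-06, 4.082e-05, 2.268e-05]  ψ = [2, 0, 1]  (obs o_5=0)
t=6: δ = [6.350e-06, 9.798e-06, 1.225e-05]  ψ = [2, 1, 1]  (obs o_6=2)
backtrack: best end state = 2; path = [2, 1, 1, 2, 0, 1, 2]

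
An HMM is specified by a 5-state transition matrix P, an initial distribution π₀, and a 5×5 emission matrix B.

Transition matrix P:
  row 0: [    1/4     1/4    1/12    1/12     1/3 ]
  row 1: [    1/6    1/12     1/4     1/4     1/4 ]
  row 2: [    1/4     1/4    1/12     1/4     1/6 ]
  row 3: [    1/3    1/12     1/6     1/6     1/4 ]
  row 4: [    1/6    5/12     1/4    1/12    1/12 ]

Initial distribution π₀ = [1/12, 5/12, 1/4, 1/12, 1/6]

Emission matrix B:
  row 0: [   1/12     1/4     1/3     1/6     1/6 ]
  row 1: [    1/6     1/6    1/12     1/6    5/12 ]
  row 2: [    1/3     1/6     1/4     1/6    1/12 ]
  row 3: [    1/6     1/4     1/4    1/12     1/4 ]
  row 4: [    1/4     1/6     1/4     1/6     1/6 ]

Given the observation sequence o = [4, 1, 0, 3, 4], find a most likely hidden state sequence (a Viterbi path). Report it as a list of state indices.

t=0: δ = [1.389e-02, 1.736e-01, 2.083e-02, 2.083e-02, 2.778e-02]  (obs o_0=4)
t=1: δ = [7.234e-03, 2.411e-03, 7.234e-03, 1.085e-02, 7.234e-03]  ψ = [1, 1, 1, 1, 1]  (obs o_1=1)
t=2: δ = [3.014e-04, 5.023e-04, 6.028e-04, 3.014e-04, 6.782e-04]  ψ = [3, 4, 3, 2, 3]  (obs o_2=0)
t=3: δ = [2.512e-05, 4.710e-05, 2.826e-05, 1.256e-05, 2.093e-05]  ψ = [2, 4, 4, 2, 1]  (obs o_3=3)
t=4: δ = [1.308e-06, 3.634e-06, 9.811e-07, 2.943e-06, 1.962e-06]  ψ = [1, 4, 1, 1, 1]  (obs o_4=4)
backtrack: best end state = 1; path = [1, 4, 1, 4, 1]

path = [1, 4, 1, 4, 1]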